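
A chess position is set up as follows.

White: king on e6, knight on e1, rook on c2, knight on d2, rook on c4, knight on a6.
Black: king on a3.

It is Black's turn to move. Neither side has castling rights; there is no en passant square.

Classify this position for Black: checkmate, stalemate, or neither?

stalemate

Black to move; black king on a3.
In check: no.
King squares — a2: attacked by Rc2; b2: attacked by Rc2; b3: attacked by Nd2; a4: attacked by Rc4; b4: attacked by Rc4.
Legal moves for Black: none.
Not in check and no legal moves → stalemate.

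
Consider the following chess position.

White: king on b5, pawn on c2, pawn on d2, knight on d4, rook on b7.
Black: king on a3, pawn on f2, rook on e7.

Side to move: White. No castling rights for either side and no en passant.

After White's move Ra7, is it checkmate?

no

After Ra7: black king on a3; in check: yes, from the white rook on a7.
Black has 2 legal replies: Kb2, Rxa7.
In check but a legal move exists → not checkmate.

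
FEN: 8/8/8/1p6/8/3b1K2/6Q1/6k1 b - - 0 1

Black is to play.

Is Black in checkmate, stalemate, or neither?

Black to move; black king on g1.
In check: yes, from the white queen on g2.
King squares — f1: attacked by Qg2; h1: attacked by Qg2; f2: attacked by Qg2; g2: attacked by Kf3; h2: attacked by Qg2.
Legal moves for Black: none.
In check with no legal moves → checkmate.

checkmate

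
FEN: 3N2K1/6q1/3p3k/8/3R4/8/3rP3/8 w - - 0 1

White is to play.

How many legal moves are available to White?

White to move; king on g8.
In check: yes, from the black queen on g7.
Legal moves: none.
Count: 0.

0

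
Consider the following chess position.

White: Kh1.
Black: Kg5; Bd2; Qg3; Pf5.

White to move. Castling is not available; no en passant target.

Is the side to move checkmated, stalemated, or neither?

White to move; white king on h1.
In check: no.
King squares — g1: attacked by Qg3; g2: attacked by Qg3; h2: attacked by Qg3.
Legal moves for White: none.
Not in check and no legal moves → stalemate.

stalemate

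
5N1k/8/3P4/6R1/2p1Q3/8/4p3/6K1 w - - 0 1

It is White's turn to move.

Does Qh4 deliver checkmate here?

yes

After Qh4: black king on h8; in check: yes, from the white queen on h4.
King squares — g7: attacked by Rg5; h7: attacked by Qh4; g8: attacked by Rg5.
Black has no legal moves → checkmate.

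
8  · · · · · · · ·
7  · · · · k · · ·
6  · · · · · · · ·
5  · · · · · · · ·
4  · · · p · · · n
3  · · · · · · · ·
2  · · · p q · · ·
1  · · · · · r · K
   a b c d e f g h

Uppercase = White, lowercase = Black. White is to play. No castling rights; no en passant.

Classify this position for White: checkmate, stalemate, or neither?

White to move; white king on h1.
In check: yes, from the black rook on f1.
King squares — g1: attacked by Rf1; g2: attacked by Qe2; h2: attacked by Qe2.
Legal moves for White: none.
In check with no legal moves → checkmate.

checkmate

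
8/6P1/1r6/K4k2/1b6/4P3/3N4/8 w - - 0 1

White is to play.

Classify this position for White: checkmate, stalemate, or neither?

neither

White to move; white king on a5.
In check: yes, from the black bishop on b4.
Legal moves for White: Kxb6, Ka4.
White is in check but has 2 legal moves → neither.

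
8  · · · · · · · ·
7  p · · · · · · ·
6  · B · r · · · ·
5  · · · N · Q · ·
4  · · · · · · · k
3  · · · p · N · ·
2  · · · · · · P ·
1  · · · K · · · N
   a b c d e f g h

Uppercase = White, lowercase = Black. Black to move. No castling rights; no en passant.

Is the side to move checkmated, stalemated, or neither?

Black to move; black king on h4.
In check: yes, from the white knight on f3.
King squares — g3: attacked by Nh1; h3: attacked by Pg2; g4: attacked by Qf5; g5: attacked by Nf3; h5: attacked by Qf5.
Legal moves for Black: none.
In check with no legal moves → checkmate.

checkmate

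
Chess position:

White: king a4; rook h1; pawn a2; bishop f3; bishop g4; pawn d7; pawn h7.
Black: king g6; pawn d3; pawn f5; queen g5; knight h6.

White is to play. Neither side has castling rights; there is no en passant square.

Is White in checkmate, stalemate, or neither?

White to move; white king on a4.
In check: no.
Legal moves for White include: Bh5+, Bxf5+, Bh3, Kb5, Ka5, Kb4, Kb3, Ka3, Ba8, Bb7, Bc6, Bd5, Be4, Bg2, Be2, Bd1, Rxh6+, Rh5, ... (list truncated; more exist).
White has legal moves and is not in check → neither.

neither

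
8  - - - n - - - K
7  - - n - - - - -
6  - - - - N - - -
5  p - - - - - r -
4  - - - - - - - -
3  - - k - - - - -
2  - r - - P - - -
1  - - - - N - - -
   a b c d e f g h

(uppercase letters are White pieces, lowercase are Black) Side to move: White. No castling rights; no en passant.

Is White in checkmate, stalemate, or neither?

White to move; white king on h8.
In check: no.
Legal moves for White: Kh7, Nf8, Nxd8, Ng7, Nxc7, Nxg5, Nc5, Nf4, Nd4, Nf3, Nd3, Ng2, Nc2, e3, e4.
White has 15 legal moves and is not in check → neither.

neither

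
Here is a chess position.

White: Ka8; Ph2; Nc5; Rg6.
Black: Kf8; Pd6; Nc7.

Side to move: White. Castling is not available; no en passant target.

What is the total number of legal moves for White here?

White to move; king on a8.
In check: yes, from the black knight on c7.
Legal moves: Kb8, Kb7, Ka7.
Count: 3.

3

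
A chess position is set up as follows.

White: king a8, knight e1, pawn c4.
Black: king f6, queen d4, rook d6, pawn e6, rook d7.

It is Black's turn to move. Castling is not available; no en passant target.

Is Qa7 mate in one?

After Qa7: white king on a8; in check: yes, from the black queen on a7.
King squares — a7: attacked by Rd7; b7: attacked by Qa7; b8: attacked by Qa7.
White has no legal moves → checkmate.

yes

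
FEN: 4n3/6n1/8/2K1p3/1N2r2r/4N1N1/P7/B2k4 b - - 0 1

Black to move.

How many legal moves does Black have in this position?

4

Black to move; king on d1.
In check: yes, from the white knight on e3.
Legal moves: Kd2, Ke1, Kc1, Rxe3.
Count: 4.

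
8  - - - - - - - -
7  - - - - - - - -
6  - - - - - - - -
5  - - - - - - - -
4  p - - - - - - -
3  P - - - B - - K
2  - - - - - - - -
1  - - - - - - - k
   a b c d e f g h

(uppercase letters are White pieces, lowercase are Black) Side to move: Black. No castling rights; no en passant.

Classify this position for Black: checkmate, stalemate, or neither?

Black to move; black king on h1.
In check: no.
King squares — g1: attacked by Be3; g2: attacked by Kh3; h2: attacked by Kh3.
Legal moves for Black: none.
Not in check and no legal moves → stalemate.

stalemate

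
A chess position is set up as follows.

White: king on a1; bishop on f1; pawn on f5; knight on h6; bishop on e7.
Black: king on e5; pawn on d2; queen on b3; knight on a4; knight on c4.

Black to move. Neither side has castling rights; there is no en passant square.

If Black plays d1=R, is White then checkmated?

After d1=R: white king on a1; in check: yes, from the black rook on d1.
King squares — b1: attacked by Rd1; a2: attacked by Qb3; b2: attacked by Qb3.
White has no legal moves → checkmate.

yes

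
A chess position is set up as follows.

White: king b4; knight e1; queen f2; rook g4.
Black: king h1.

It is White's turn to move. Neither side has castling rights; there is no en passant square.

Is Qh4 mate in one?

yes

After Qh4: black king on h1; in check: yes, from the white queen on h4.
King squares — g1: attacked by Rg4; g2: attacked by Ne1; h2: attacked by Qh4.
Black has no legal moves → checkmate.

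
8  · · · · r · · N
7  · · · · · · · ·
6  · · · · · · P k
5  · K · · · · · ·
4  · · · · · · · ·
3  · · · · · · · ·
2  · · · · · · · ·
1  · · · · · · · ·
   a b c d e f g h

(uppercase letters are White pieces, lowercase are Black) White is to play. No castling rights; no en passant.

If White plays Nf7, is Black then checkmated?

no

After Nf7: black king on h6; in check: yes, from the white knight on f7.
Black has 3 legal replies: Kg7, Kxg6, Kh5.
In check but a legal move exists → not checkmate.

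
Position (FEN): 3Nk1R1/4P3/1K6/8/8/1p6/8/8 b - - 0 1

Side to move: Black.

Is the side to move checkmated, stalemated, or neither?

Black to move; black king on e8.
In check: yes, from the white rook on g8.
King squares — d7: available; e7: available; f7: attacked by Nd8; d8: attacked by Pe7; f8: attacked by Pe7.
Legal moves for Black: Kxe7, Kd7.
Black is in check but has 2 legal moves → neither.

neither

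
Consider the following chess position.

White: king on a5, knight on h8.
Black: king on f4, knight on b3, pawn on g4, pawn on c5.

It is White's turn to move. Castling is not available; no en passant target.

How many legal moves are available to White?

White to move; king on a5.
In check: yes, from the black knight on b3.
Legal moves: Kb6, Ka6, Kb5, Ka4.
Count: 4.

4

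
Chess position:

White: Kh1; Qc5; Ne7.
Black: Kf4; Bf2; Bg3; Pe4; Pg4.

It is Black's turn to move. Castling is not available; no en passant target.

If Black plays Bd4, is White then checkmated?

After Bd4: white king on h1; in check: no.
White is not in check, so this cannot be checkmate.

no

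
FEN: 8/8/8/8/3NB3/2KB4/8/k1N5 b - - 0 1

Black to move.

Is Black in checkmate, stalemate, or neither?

stalemate

Black to move; black king on a1.
In check: no.
King squares — b1: attacked by Bd3; a2: attacked by Nc1; b2: attacked by Kc3.
Legal moves for Black: none.
Not in check and no legal moves → stalemate.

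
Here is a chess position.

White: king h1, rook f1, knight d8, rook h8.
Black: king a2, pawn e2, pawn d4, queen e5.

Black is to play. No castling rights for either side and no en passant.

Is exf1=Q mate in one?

yes

After exf1=Q: white king on h1; in check: yes, from the black queen on f1.
King squares — g1: attacked by Qf1; g2: attacked by Qf1; h2: attacked by Qe5.
White has no legal moves → checkmate.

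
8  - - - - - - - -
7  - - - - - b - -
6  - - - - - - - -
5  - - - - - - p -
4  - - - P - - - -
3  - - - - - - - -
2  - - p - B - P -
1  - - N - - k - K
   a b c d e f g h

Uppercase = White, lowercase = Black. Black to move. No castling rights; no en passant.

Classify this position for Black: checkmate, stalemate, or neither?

neither

Black to move; black king on f1.
In check: yes, from the white bishop on e2.
Legal moves for Black: Kf2, Ke1.
Black is in check but has 2 legal moves → neither.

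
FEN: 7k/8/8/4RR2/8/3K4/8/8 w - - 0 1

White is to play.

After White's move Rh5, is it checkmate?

no

After Rh5: black king on h8; in check: yes, from the white rook on h5.
Black has 2 legal replies: Kg8, Kg7.
In check but a legal move exists → not checkmate.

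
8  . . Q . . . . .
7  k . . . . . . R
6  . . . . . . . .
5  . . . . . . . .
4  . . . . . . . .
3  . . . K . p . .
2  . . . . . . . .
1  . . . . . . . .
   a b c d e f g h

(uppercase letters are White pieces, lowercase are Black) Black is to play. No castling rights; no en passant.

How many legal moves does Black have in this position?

1

Black to move; king on a7.
In check: yes, from the white rook on h7.
Legal moves: Kb6.
Count: 1.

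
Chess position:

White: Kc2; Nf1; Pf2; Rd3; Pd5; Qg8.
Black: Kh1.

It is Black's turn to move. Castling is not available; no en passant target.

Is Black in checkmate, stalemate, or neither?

stalemate

Black to move; black king on h1.
In check: no.
King squares — g1: attacked by Qg8; g2: attacked by Qg8; h2: attacked by Nf1.
Legal moves for Black: none.
Not in check and no legal moves → stalemate.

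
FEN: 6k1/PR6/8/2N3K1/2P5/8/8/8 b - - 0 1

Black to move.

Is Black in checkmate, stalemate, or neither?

Black to move; black king on g8.
In check: no.
Legal moves for Black: Kh8, Kf8.
Black has 2 legal moves and is not in check → neither.

neither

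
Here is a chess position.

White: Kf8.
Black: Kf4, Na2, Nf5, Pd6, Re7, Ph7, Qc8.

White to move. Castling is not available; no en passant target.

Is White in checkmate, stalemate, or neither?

White to move; white king on f8.
In check: yes, from the black queen on c8.
King squares — e7: attacked by Nf5; f7: attacked by Re7; g7: attacked by Nf5; e8: attacked by Re7; g8: attacked by Qc8.
Legal moves for White: none.
In check with no legal moves → checkmate.

checkmate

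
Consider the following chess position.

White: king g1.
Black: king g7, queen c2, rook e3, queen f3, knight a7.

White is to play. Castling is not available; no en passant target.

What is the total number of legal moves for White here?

White to move; king on g1.
In check: no.
Legal moves: none.
Count: 0.

0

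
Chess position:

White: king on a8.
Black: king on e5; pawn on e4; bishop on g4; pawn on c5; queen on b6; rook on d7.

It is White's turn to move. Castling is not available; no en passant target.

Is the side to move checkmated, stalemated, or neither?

White to move; white king on a8.
In check: no.
King squares — a7: attacked by Qb6; b7: attacked by Qb6; b8: attacked by Qb6.
Legal moves for White: none.
Not in check and no legal moves → stalemate.

stalemate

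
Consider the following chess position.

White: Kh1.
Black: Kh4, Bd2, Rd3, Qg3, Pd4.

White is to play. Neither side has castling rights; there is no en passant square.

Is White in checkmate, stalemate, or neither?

stalemate

White to move; white king on h1.
In check: no.
King squares — g1: attacked by Qg3; g2: attacked by Qg3; h2: attacked by Qg3.
Legal moves for White: none.
Not in check and no legal moves → stalemate.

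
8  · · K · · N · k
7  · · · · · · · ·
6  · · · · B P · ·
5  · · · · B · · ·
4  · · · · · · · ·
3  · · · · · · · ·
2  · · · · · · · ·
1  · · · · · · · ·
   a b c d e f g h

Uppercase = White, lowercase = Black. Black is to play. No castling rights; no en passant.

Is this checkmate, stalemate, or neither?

stalemate

Black to move; black king on h8.
In check: no.
King squares — g7: attacked by Pf6; h7: attacked by Nf8; g8: attacked by Be6.
Legal moves for Black: none.
Not in check and no legal moves → stalemate.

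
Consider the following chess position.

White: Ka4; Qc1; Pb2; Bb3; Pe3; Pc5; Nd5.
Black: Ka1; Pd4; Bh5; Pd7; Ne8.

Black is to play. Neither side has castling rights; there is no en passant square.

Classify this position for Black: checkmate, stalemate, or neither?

Black to move; black king on a1.
In check: yes, from the white queen on c1.
King squares — b1: attacked by Qc1; a2: attacked by Bb3; b2: attacked by Qc1.
Legal moves for Black: none.
In check with no legal moves → checkmate.

checkmate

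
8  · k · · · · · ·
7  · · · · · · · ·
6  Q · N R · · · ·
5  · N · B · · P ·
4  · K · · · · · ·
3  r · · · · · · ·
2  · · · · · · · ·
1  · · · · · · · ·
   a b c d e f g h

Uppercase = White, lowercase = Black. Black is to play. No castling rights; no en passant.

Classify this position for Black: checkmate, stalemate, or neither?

Black to move; black king on b8.
In check: yes, from the white knight on c6.
King squares — a7: attacked by Nb5; b7: attacked by Qa6; c7: attacked by Nb5; a8: attacked by Qa6; c8: attacked by Qa6.
Legal moves for Black: none.
In check with no legal moves → checkmate.

checkmate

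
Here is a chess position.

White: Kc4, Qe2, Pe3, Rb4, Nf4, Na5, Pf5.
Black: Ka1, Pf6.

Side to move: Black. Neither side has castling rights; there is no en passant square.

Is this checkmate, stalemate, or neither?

stalemate

Black to move; black king on a1.
In check: no.
King squares — b1: attacked by Rb4; a2: attacked by Qe2; b2: attacked by Qe2.
Legal moves for Black: none.
Not in check and no legal moves → stalemate.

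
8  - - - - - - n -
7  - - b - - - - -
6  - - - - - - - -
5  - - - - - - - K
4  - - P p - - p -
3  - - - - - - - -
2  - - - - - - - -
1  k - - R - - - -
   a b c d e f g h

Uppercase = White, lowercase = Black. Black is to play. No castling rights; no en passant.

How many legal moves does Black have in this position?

Black to move; king on a1.
In check: yes, from the white rook on d1.
Legal moves: Kb2, Ka2.
Count: 2.

2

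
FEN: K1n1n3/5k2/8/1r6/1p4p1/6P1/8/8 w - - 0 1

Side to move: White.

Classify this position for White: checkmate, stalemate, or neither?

White to move; white king on a8.
In check: no.
King squares — a7: attacked by Nc8; b7: attacked by Rb5; b8: attacked by Rb5.
Legal moves for White: none.
Not in check and no legal moves → stalemate.

stalemate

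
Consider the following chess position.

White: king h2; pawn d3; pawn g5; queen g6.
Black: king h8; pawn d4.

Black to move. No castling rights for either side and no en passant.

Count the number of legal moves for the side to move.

0

Black to move; king on h8.
In check: no.
Legal moves: none.
Count: 0.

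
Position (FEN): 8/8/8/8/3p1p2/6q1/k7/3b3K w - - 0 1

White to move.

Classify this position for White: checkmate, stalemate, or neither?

stalemate

White to move; white king on h1.
In check: no.
King squares — g1: attacked by Qg3; g2: attacked by Qg3; h2: attacked by Qg3.
Legal moves for White: none.
Not in check and no legal moves → stalemate.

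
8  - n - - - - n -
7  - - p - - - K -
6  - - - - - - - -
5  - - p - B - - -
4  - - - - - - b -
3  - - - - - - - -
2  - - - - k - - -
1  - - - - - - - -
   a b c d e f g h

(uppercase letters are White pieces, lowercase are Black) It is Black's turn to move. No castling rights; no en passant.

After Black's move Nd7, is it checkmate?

no

After Nd7: white king on g7; in check: no.
White is not in check, so this cannot be checkmate.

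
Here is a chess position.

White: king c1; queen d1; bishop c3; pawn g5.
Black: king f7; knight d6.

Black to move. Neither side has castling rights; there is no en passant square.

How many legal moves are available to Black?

13

Black to move; king on f7.
In check: no.
Legal moves: Kg8, Kf8, Ke8, Ke7, Kg6, Ke6, Ne8, Nc8, Nb7, Nf5, Nb5, Ne4, Nc4.
Count: 13.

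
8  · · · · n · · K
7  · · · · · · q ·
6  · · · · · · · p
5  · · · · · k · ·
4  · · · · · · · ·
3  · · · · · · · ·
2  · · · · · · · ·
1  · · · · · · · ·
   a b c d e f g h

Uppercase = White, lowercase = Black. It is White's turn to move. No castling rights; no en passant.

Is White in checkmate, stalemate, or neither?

White to move; white king on h8.
In check: yes, from the black queen on g7.
King squares — g7: attacked by Ne8; h7: attacked by Qg7; g8: attacked by Qg7.
Legal moves for White: none.
In check with no legal moves → checkmate.

checkmate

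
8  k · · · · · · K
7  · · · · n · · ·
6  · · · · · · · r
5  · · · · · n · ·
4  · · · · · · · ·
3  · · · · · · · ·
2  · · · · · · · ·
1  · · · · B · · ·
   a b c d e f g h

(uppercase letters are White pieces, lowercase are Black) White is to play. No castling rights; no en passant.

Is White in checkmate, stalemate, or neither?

checkmate

White to move; white king on h8.
In check: yes, from the black rook on h6.
King squares — g7: attacked by Nf5; h7: attacked by Rh6; g8: attacked by Ne7.
Legal moves for White: none.
In check with no legal moves → checkmate.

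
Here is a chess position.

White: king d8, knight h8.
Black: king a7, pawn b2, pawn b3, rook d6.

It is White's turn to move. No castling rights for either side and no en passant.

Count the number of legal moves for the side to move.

White to move; king on d8.
In check: yes, from the black rook on d6.
Legal moves: Ke8, Kc8, Ke7, Kc7.
Count: 4.

4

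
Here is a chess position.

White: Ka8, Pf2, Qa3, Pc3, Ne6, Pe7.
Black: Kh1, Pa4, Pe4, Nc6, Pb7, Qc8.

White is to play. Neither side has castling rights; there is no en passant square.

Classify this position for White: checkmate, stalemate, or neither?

White to move; white king on a8.
In check: yes, from the black queen on c8.
King squares — a7: attacked by Nc6; b7: attacked by Qc8; b8: attacked by Nc6.
Legal moves for White: none.
In check with no legal moves → checkmate.

checkmate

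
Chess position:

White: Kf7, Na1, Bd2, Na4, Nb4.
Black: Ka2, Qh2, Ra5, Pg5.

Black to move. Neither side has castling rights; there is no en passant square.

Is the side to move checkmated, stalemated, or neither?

Black to move; black king on a2.
In check: yes, from the white knight on b4.
King squares — a1: available; b1: available; b2: attacked by Na4; a3: available; b3: attacked by Na1.
Legal moves for Black: Ka3, Kb1, Kxa1.
Black is in check but has 3 legal moves → neither.

neither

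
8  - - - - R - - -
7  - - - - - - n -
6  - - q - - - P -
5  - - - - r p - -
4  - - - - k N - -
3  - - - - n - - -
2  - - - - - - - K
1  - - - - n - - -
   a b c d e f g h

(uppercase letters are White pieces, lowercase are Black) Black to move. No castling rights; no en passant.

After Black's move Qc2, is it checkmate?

no

After Qc2: white king on h2; in check: yes, from the black queen on c2.
White has 6 legal replies: Kh3, Kg3, Kh1, Kg1, Ng2, Ne2.
In check but a legal move exists → not checkmate.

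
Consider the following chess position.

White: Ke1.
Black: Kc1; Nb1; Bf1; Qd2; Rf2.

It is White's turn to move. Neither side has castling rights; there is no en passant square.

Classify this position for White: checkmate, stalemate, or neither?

checkmate

White to move; white king on e1.
In check: yes, from the black queen on d2.
King squares — d1: attacked by Kc1; f1: attacked by Rf2; d2: attacked by Nb1; e2: attacked by Bf1; f2: attacked by Qd2.
Legal moves for White: none.
In check with no legal moves → checkmate.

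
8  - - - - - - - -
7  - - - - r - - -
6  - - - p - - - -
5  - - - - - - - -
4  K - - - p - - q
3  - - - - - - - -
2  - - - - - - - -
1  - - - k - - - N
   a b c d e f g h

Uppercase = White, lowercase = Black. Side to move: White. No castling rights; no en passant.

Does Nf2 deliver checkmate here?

After Nf2: black king on d1; in check: yes, from the white knight on f2.
Black has 6 legal replies: Ke2, Kd2, Kc2, Ke1, Kc1, Qxf2.
In check but a legal move exists → not checkmate.

no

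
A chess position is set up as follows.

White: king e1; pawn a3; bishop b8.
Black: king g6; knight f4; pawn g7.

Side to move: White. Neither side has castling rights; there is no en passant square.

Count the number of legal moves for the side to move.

White to move; king on e1.
In check: no.
Legal moves: Bc7, Ba7, Bd6, Be5, Bxf4, Kf2, Kd2, Kf1, Kd1, a4.
Count: 10.

10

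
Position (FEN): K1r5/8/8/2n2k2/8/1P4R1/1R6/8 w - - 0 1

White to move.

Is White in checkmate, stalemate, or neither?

White to move; white king on a8.
In check: yes, from the black rook on c8.
King squares — a7: available; b7: attacked by Nc5; b8: attacked by Rc8.
Legal moves for White: Ka7.
White is in check but has 1 legal move → neither.

neither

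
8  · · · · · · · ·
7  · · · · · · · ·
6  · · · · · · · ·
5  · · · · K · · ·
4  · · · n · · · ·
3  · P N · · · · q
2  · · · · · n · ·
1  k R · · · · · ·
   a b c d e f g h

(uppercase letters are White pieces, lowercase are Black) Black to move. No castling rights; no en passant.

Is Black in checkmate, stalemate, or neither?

checkmate

Black to move; black king on a1.
In check: yes, from the white rook on b1.
King squares — b1: attacked by Nc3; a2: attacked by Nc3; b2: attacked by Rb1.
Legal moves for Black: none.
In check with no legal moves → checkmate.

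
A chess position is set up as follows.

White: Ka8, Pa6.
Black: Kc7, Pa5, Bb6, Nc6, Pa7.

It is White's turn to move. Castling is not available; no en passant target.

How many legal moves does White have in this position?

0

White to move; king on a8.
In check: no.
Legal moves: none.
Count: 0.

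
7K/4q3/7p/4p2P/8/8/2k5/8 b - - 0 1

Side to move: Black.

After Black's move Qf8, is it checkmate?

no

After Qf8: white king on h8; in check: yes, from the black queen on f8.
White has 1 legal reply: Kh7.
In check but a legal move exists → not checkmate.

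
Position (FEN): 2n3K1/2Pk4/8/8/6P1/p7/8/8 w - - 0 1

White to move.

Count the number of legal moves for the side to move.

6

White to move; king on g8.
In check: no.
Legal moves: Kh8, Kf8, Kh7, Kg7, Kf7, g5.
Count: 6.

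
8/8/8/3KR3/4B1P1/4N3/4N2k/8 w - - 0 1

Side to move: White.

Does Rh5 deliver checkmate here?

yes

After Rh5: black king on h2; in check: yes, from the white rook on h5.
King squares — g1: attacked by Ne2; h1: attacked by Be4; g2: attacked by Ne3; g3: attacked by Ne2; h3: attacked by Rh5.
Black has no legal moves → checkmate.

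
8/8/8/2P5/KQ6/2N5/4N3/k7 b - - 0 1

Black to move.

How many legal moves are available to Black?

Black to move; king on a1.
In check: no.
Legal moves: none.
Count: 0.

0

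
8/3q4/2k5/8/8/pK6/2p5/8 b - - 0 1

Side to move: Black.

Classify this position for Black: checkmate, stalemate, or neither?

neither

Black to move; black king on c6.
In check: no.
Legal moves for Black include: Qe8, Qd8, Qc8, Qh7, Qg7, Qf7+, Qe7, Qc7, Qb7+, Qa7, Qe6+, Qd6, Qf5, Qd5+, Qg4, Qd4, Qh3+, Qd3+, ... (list truncated; more exist).
Black has legal moves and is not in check → neither.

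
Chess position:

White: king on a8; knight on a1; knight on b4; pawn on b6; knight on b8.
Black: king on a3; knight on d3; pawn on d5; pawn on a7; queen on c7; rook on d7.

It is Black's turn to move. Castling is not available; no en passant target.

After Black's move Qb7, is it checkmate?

yes

After Qb7: white king on a8; in check: yes, from the black queen on b7.
King squares — a7: attacked by Qb7; b7: attacked by Rd7; b8: own knight.
White has no legal moves → checkmate.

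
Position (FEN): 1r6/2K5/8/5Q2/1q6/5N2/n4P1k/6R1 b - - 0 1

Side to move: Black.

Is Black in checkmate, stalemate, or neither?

checkmate

Black to move; black king on h2.
In check: yes, from the white knight on f3.
King squares — g1: attacked by Nf3; h1: attacked by Rg1; g2: attacked by Rg1; g3: attacked by Rg1; h3: attacked by Qf5.
Legal moves for Black: none.
In check with no legal moves → checkmate.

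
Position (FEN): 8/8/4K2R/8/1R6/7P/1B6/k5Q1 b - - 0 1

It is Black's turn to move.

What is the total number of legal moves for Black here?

Black to move; king on a1.
In check: yes, from the white queen on g1 and the white bishop on b2.
Legal moves: Ka2.
Count: 1.

1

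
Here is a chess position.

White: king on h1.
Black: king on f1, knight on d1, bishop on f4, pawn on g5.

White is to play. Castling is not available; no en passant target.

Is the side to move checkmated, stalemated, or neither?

stalemate

White to move; white king on h1.
In check: no.
King squares — g1: attacked by Kf1; g2: attacked by Kf1; h2: attacked by Bf4.
Legal moves for White: none.
Not in check and no legal moves → stalemate.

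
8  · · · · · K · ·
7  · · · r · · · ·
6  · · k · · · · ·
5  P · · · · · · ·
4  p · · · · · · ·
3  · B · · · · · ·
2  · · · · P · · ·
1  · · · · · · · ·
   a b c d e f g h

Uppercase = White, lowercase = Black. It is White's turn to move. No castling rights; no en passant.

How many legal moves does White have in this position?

White to move; king on f8.
In check: no.
Legal moves: Kg8, Ke8, Bg8, Bf7, Be6, Bd5+, Bc4, Bxa4+, Bc2, Ba2, Bd1, a6, e3, e4.
Count: 14.

14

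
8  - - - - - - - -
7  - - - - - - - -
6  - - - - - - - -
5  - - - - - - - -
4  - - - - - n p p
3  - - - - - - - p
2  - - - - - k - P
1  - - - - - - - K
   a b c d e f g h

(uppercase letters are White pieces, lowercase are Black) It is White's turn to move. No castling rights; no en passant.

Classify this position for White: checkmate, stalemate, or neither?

White to move; white king on h1.
In check: no.
King squares — g1: attacked by Kf2; g2: attacked by Kf2; h2: own pawn.
Legal moves for White: none.
Not in check and no legal moves → stalemate.

stalemate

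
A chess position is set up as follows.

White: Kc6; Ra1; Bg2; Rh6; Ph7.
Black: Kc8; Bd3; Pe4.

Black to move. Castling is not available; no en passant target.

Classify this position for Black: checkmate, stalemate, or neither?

neither

Black to move; black king on c8.
In check: no.
Legal moves for Black: Kd8, Kb8, Ba6, Bb5+, Bc4, Be2, Bc2, Bf1, Bb1, e3.
Black has 10 legal moves and is not in check → neither.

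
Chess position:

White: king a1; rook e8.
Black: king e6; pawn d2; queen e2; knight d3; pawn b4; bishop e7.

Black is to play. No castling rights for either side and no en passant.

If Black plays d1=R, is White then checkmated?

After d1=R: white king on a1; in check: yes, from the black rook on d1.
King squares — b1: attacked by Rd1; a2: attacked by Qe2; b2: attacked by Qe2.
White has no legal moves → checkmate.

yes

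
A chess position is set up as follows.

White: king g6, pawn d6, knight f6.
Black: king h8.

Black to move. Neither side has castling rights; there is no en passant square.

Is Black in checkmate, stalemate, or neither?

stalemate

Black to move; black king on h8.
In check: no.
King squares — g7: attacked by Kg6; h7: attacked by Nf6; g8: attacked by Nf6.
Legal moves for Black: none.
Not in check and no legal moves → stalemate.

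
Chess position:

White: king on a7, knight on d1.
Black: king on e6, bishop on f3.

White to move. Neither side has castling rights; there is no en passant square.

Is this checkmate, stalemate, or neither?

White to move; white king on a7.
In check: no.
Legal moves for White: Kb8, Kb6, Ka6, Ne3, Nc3, Nf2, Nb2.
White has 7 legal moves and is not in check → neither.

neither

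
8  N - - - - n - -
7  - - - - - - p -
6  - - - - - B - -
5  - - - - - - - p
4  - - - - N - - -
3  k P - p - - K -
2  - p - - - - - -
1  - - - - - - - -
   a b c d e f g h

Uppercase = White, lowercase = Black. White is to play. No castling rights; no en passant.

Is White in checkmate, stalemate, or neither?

neither

White to move; white king on g3.
In check: no.
Legal moves for White include: Nc7, Nb6, Bd8, Bxg7, Be7+, Bg5, Be5, Bh4, Bd4, Bc3, Bxb2+, Nd6, Ng5, Nc5, Nc3, Nf2, Nd2, Kh4, ... (list truncated; more exist).
White has legal moves and is not in check → neither.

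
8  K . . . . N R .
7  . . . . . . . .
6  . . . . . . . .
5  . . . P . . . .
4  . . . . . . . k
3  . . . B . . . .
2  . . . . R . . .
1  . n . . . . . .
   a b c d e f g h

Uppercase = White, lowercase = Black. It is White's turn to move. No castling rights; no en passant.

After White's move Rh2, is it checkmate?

yes

After Rh2: black king on h4; in check: yes, from the white rook on h2.
King squares — g3: attacked by Rg8; h3: attacked by Rh2; g4: attacked by Rg8; g5: attacked by Rg8; h5: attacked by Rh2.
Black has no legal moves → checkmate.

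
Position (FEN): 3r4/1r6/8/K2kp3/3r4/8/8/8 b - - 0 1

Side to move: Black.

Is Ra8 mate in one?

yes

After Ra8: white king on a5; in check: yes, from the black rook on a8.
King squares — a4: attacked by Rd4; b4: attacked by Rd4; b5: attacked by Rb7; a6: attacked by Ra8; b6: attacked by Rb7.
White has no legal moves → checkmate.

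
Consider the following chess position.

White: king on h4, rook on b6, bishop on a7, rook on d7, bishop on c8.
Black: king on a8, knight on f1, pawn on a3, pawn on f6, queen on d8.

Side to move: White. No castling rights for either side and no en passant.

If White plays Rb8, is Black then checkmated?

yes

After Rb8: black king on a8; in check: yes, from the white rook on b8.
King squares — a7: attacked by Rd7; b7: attacked by Rd7; b8: attacked by Ba7.
Black has no legal moves → checkmate.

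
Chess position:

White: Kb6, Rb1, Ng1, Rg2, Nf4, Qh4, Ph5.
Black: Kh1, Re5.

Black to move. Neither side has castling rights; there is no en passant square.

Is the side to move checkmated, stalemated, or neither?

checkmate

Black to move; black king on h1.
In check: yes, from the white queen on h4.
King squares — g1: attacked by Rb1; g2: attacked by Nf4; h2: attacked by Rg2.
Legal moves for Black: none.
In check with no legal moves → checkmate.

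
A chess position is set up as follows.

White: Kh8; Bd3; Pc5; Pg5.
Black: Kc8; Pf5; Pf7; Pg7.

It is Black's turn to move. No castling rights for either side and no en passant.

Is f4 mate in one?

After f4: white king on h8; in check: no.
White is not in check, so this cannot be checkmate.

no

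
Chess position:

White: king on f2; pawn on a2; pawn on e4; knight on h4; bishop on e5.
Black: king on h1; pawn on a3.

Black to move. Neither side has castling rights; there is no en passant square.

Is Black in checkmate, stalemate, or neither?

stalemate

Black to move; black king on h1.
In check: no.
King squares — g1: attacked by Kf2; g2: attacked by Kf2; h2: attacked by Be5.
Legal moves for Black: none.
Not in check and no legal moves → stalemate.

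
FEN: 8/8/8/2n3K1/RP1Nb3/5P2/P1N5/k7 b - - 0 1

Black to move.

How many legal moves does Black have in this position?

3

Black to move; king on a1.
In check: yes, from the white knight on c2.
Legal moves: Kb2, Kb1, Bxc2.
Count: 3.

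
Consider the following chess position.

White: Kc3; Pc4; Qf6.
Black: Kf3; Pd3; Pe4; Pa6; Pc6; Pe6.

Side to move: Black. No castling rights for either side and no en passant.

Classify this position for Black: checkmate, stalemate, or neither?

neither

Black to move; black king on f3.
In check: yes, from the white queen on f6.
King squares — e2: available; f2: attacked by Qf6; g2: available; e3: available; g3: available; e4: own pawn; f4: attacked by Qf6; g4: available.
Legal moves for Black: Kg4, Kg3, Ke3, Kg2, Ke2.
Black is in check but has 5 legal moves → neither.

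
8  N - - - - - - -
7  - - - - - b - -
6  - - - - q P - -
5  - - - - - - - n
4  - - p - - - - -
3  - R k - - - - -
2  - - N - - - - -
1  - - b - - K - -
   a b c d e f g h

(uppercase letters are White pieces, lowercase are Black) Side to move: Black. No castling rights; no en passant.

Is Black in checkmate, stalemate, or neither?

Black to move; black king on c3.
In check: yes, from the white rook on b3.
King squares — b2: attacked by Rb3; c2: available; d2: available; b3: available; d3: attacked by Rb3; b4: attacked by Nc2; c4: own pawn; d4: attacked by Nc2.
Legal moves for Black: Kxb3, Kd2, Kxc2, cxb3.
Black is in check but has 4 legal moves → neither.

neither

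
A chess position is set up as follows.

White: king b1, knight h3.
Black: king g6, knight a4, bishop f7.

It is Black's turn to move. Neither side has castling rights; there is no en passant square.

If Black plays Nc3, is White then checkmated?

no

After Nc3: white king on b1; in check: yes, from the black knight on c3.
White has 4 legal replies: Kc2, Kb2, Kc1, Ka1.
In check but a legal move exists → not checkmate.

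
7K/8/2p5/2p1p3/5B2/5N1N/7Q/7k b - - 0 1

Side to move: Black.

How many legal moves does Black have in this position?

Black to move; king on h1.
In check: yes, from the white queen on h2.
Legal moves: none.
Count: 0.

0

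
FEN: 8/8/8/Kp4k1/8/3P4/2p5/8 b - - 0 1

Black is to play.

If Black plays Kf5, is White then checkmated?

no

After Kf5: white king on a5; in check: no.
White is not in check, so this cannot be checkmate.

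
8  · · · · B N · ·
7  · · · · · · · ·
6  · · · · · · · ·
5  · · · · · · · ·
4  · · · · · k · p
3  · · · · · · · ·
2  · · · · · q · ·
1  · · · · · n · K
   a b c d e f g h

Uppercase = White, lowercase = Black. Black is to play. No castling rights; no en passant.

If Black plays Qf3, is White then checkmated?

no

After Qf3: white king on h1; in check: yes, from the black queen on f3.
White has 1 legal reply: Kg1.
In check but a legal move exists → not checkmate.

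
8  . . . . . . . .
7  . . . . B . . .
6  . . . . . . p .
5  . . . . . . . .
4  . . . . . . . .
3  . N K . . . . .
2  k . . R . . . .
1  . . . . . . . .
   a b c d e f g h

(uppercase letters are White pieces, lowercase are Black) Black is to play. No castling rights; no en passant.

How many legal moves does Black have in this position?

Black to move; king on a2.
In check: yes, from the white rook on d2.
Legal moves: Kb1.
Count: 1.

1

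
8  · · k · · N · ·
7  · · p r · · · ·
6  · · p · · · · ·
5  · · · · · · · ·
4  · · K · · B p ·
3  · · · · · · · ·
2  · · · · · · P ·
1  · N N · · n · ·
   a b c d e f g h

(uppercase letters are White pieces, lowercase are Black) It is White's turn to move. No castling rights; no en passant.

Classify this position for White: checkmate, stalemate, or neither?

White to move; white king on c4.
In check: no.
Legal moves for White include: Nh7, Nxd7, Ng6, Ne6, Bxc7, Bh6, Bd6, Bg5, Be5, Bg3, Be3, Bh2, Bd2, Kc5, Kb4, Kc3, Kb3, Nd3, ... (list truncated; more exist).
White has legal moves and is not in check → neither.

neither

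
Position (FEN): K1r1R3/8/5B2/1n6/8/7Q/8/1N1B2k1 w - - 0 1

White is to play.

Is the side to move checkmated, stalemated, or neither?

neither

White to move; white king on a8.
In check: yes, from the black rook on c8.
Legal moves for White: Kb7, Rxc8, Qxc8.
White is in check but has 3 legal moves → neither.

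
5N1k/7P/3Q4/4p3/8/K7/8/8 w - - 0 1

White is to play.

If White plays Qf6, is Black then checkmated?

yes

After Qf6: black king on h8; in check: yes, from the white queen on f6.
King squares — g7: attacked by Qf6; h7: attacked by Nf8; g8: attacked by Ph7.
Black has no legal moves → checkmate.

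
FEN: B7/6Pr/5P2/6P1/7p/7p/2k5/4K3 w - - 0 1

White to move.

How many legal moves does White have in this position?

16

White to move; king on e1.
In check: no.
Legal moves: Bb7, Bc6, Bd5, Be4+, Bf3, Bg2, Bh1, Kf2, Ke2, Kf1, g8=Q, g8=R, g8=B, g8=N, f7, g6.
Count: 16.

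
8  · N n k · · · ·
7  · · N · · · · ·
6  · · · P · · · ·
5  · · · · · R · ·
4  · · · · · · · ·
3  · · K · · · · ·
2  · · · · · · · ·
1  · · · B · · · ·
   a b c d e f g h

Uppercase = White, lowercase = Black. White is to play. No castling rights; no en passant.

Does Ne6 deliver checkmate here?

no

After Ne6: black king on d8; in check: yes, from the white knight on e6.
Black has 1 legal reply: Ke8.
In check but a legal move exists → not checkmate.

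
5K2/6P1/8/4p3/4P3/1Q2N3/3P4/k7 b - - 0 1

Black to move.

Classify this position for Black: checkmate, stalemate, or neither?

Black to move; black king on a1.
In check: no.
King squares — b1: attacked by Qb3; a2: attacked by Qb3; b2: attacked by Qb3.
Legal moves for Black: none.
Not in check and no legal moves → stalemate.

stalemate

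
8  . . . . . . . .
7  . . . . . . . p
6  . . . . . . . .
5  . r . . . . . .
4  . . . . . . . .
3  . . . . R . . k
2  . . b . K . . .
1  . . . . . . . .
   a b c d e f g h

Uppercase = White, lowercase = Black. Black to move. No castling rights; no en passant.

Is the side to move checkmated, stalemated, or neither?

Black to move; black king on h3.
In check: yes, from the white rook on e3.
Legal moves for Black: Kh4, Kg4, Kh2, Kg2.
Black is in check but has 4 legal moves → neither.

neither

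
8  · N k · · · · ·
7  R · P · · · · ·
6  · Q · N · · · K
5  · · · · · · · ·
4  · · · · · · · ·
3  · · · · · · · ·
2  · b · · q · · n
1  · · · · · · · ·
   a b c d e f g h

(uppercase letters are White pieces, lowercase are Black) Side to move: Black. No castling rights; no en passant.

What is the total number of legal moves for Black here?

0

Black to move; king on c8.
In check: yes, from the white knight on d6.
Legal moves: none.
Count: 0.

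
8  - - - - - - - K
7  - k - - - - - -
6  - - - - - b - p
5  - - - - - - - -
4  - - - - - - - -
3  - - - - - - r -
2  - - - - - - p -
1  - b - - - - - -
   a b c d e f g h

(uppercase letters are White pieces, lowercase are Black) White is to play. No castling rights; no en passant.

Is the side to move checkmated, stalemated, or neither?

checkmate

White to move; white king on h8.
In check: yes, from the black bishop on f6.
King squares — g7: attacked by Rg3; h7: attacked by Bb1; g8: attacked by Rg3.
Legal moves for White: none.
In check with no legal moves → checkmate.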